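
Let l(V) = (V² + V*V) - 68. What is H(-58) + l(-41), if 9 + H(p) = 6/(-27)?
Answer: 29563/9 ≈ 3284.8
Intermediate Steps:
l(V) = -68 + 2*V² (l(V) = (V² + V²) - 68 = 2*V² - 68 = -68 + 2*V²)
H(p) = -83/9 (H(p) = -9 + 6/(-27) = -9 + 6*(-1/27) = -9 - 2/9 = -83/9)
H(-58) + l(-41) = -83/9 + (-68 + 2*(-41)²) = -83/9 + (-68 + 2*1681) = -83/9 + (-68 + 3362) = -83/9 + 3294 = 29563/9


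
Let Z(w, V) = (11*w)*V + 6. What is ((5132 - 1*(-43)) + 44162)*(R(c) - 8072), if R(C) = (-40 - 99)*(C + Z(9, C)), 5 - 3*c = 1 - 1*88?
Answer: -64410341566/3 ≈ -2.1470e+10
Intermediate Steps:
c = 92/3 (c = 5/3 - (1 - 1*88)/3 = 5/3 - (1 - 88)/3 = 5/3 - ⅓*(-87) = 5/3 + 29 = 92/3 ≈ 30.667)
Z(w, V) = 6 + 11*V*w (Z(w, V) = 11*V*w + 6 = 6 + 11*V*w)
R(C) = -834 - 13900*C (R(C) = (-40 - 99)*(C + (6 + 11*C*9)) = -139*(C + (6 + 99*C)) = -139*(6 + 100*C) = -834 - 13900*C)
((5132 - 1*(-43)) + 44162)*(R(c) - 8072) = ((5132 - 1*(-43)) + 44162)*((-834 - 13900*92/3) - 8072) = ((5132 + 43) + 44162)*((-834 - 1278800/3) - 8072) = (5175 + 44162)*(-1281302/3 - 8072) = 49337*(-1305518/3) = -64410341566/3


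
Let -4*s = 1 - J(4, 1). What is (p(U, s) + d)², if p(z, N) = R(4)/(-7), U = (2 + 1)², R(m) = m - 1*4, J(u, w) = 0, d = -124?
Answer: 15376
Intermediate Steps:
R(m) = -4 + m (R(m) = m - 4 = -4 + m)
s = -¼ (s = -(1 - 1*0)/4 = -(1 + 0)/4 = -¼*1 = -¼ ≈ -0.25000)
U = 9 (U = 3² = 9)
p(z, N) = 0 (p(z, N) = (-4 + 4)/(-7) = 0*(-⅐) = 0)
(p(U, s) + d)² = (0 - 124)² = (-124)² = 15376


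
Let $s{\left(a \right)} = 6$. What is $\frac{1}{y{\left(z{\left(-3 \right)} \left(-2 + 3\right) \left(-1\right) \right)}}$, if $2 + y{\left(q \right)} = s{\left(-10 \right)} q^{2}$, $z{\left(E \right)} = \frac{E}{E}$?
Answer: $\frac{1}{4} \approx 0.25$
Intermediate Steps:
$z{\left(E \right)} = 1$
$y{\left(q \right)} = -2 + 6 q^{2}$
$\frac{1}{y{\left(z{\left(-3 \right)} \left(-2 + 3\right) \left(-1\right) \right)}} = \frac{1}{-2 + 6 \left(1 \left(-2 + 3\right) \left(-1\right)\right)^{2}} = \frac{1}{-2 + 6 \left(1 \cdot 1 \left(-1\right)\right)^{2}} = \frac{1}{-2 + 6 \left(1 \left(-1\right)\right)^{2}} = \frac{1}{-2 + 6 \left(-1\right)^{2}} = \frac{1}{-2 + 6 \cdot 1} = \frac{1}{-2 + 6} = \frac{1}{4}$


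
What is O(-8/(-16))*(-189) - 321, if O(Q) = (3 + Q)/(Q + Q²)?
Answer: -1203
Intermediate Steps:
O(Q) = (3 + Q)/(Q + Q²)
O(-8/(-16))*(-189) - 321 = ((3 - 8/(-16))/(((-8/(-16)))*(1 - 8/(-16))))*(-189) - 321 = ((3 - 8*(-1/16))/(((-8*(-1/16)))*(1 - 8*(-1/16))))*(-189) - 321 = ((3 + ½)/((½)*(1 + ½)))*(-189) - 321 = (2*(7/2)/(3/2))*(-189) - 321 = (2*(⅔)*(7/2))*(-189) - 321 = (14/3)*(-189) - 321 = -882 - 321 = -1203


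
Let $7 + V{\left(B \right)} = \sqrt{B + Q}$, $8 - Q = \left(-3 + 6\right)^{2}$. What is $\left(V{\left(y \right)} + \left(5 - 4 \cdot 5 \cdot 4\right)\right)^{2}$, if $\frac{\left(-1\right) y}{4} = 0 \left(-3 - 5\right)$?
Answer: $\left(82 - i\right)^{2} \approx 6723.0 - 164.0 i$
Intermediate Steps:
$Q = -1$ ($Q = 8 - \left(-3 + 6\right)^{2} = 8 - 3^{2} = 8 - 9 = -1$)
$y = 0$ ($y = - 4 \cdot 0 \left(-3 - 5\right) = - 4 \cdot 0 \left(-8\right) = \left(-4\right) 0 = 0$)
$V{\left(B \right)} = -7 + \sqrt{-1 + B}$ ($V{\left(B \right)} = -7 + \sqrt{B - 1} = -7 + \sqrt{-1 + B}$)
$\left(V{\left(y \right)} + \left(5 - 4 \cdot 5 \cdot 4\right)\right)^{2} = \left(\left(-7 + \sqrt{-1 + 0}\right) + \left(5 - 4 \cdot 5 \cdot 4\right)\right)^{2} = \left(\left(-7 + \sqrt{-1}\right) + \left(5 - 80\right)\right)^{2} = \left(\left(-7 + i\right) + \left(5 - 80\right)\right)^{2} = \left(\left(-7 + i\right) - 75\right)^{2} = \left(-82 + i\right)^{2}$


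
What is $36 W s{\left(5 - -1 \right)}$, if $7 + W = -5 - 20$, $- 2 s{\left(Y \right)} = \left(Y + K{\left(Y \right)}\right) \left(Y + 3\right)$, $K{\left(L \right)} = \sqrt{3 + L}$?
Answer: $46656$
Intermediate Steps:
$s{\left(Y \right)} = - \frac{\left(3 + Y\right) \left(Y + \sqrt{3 + Y}\right)}{2}$ ($s{\left(Y \right)} = - \frac{\left(Y + \sqrt{3 + Y}\right) \left(Y + 3\right)}{2} = - \frac{\left(Y + \sqrt{3 + Y}\right) \left(3 + Y\right)}{2} = - \frac{\left(3 + Y\right) \left(Y + \sqrt{3 + Y}\right)}{2}$)
$W = -32$ ($W = -7 - 25 = -32$)
$36 W s{\left(5 - -1 \right)} = 36 \left(-32\right) \left(- \frac{3 \left(5 - -1\right)}{2} - \frac{3 \sqrt{3 + \left(5 - -1\right)}}{2} - \frac{\left(5 - -1\right)^{2}}{2} - \frac{\left(5 - -1\right) \sqrt{3 + \left(5 - -1\right)}}{2}\right) = - 1152 \left(- \frac{3 \left(5 + 1\right)}{2} - \frac{3 \sqrt{3 + \left(5 + 1\right)}}{2} - \frac{\left(5 + 1\right)^{2}}{2} - \frac{\left(5 + 1\right) \sqrt{3 + \left(5 + 1\right)}}{2}\right) = - 1152 \left(\left(- \frac{3}{2}\right) 6 - \frac{3 \sqrt{3 + 6}}{2} - \frac{6^{2}}{2} - 3 \sqrt{3 + 6}\right) = - 1152 \left(-9 - \frac{3 \sqrt{9}}{2} - 18 - 3 \sqrt{9}\right) = - 1152 \left(-9 - \frac{9}{2} - 18 - 3 \cdot 3\right) = - 1152 \left(-9 - \frac{9}{2} - 18 - 9\right) = \left(-1152\right) \left(- \frac{81}{2}\right) = 46656$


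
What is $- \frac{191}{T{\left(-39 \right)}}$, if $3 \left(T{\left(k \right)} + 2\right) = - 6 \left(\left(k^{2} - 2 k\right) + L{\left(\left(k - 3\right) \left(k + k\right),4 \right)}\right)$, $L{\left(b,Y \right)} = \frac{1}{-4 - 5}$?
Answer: $\frac{1719}{28798} \approx 0.059692$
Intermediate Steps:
$L{\left(b,Y \right)} = - \frac{1}{9}$ ($L{\left(b,Y \right)} = \frac{1}{-9} = - \frac{1}{9}$)
$T{\left(k \right)} = - \frac{16}{9} - 2 k^{2} + 4 k$ ($T{\left(k \right)} = -2 + \frac{\left(-6\right) \left(\left(k^{2} - 2 k\right) - \frac{1}{9}\right)}{3} = -2 + \frac{\left(-6\right) \left(- \frac{1}{9} + k^{2} - 2 k\right)}{3} = -2 + \frac{\frac{2}{3} - 6 k^{2} + 12 k}{3} = -2 + \left(\frac{2}{9} - 2 k^{2} + 4 k\right) = - \frac{16}{9} - 2 k^{2} + 4 k$)
$- \frac{191}{T{\left(-39 \right)}} = - \frac{191}{- \frac{16}{9} - 2 \left(-39\right)^{2} + 4 \left(-39\right)} = - \frac{191}{- \frac{16}{9} - 3042 - 156} = - \frac{191}{- \frac{28798}{9}} = \left(-191\right) \left(- \frac{9}{28798}\right) = \frac{1719}{28798}$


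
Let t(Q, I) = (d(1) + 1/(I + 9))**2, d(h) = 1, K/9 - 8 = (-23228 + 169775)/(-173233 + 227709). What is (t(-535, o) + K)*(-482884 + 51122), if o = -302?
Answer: -98138680356548939/2338355062 ≈ -4.1969e+7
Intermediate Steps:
K = 5241195/54476 (K = 72 + 9*((-23228 + 169775)/(-173233 + 227709)) = 72 + 9*(146547/54476) = 72 + 1318923/54476 = 5241195/54476 ≈ 96.211)
t(Q, I) = (1 + 1/(9 + I))**2 (t(Q, I) = (1 + 1/(I + 9))**2 = (1 + 1/(9 + I))**2)
(t(-535, o) + K)*(-482884 + 51122) = ((10 - 302)**2/(9 - 302)**2 + 5241195/54476)*(-482884 + 51122) = ((-292)**2/(-293)**2 + 5241195/54476)*(-431762) = ((1/85849)*85264 + 5241195/54476)*(-431762) = (85264/85849 + 5241195/54476)*(-431762) = (454596191219/4676710124)*(-431762) = -98138680356548939/2338355062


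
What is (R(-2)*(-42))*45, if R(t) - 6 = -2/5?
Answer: -10584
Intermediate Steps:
R(t) = 28/5 (R(t) = 6 - 2/5 = 6 - 2*⅕ = 6 - ⅖ = 28/5)
(R(-2)*(-42))*45 = ((28/5)*(-42))*45 = -1176/5*45 = -10584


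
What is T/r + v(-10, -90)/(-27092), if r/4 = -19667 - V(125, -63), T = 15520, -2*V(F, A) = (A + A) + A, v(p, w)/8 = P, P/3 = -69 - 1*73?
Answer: -18884884/267689279 ≈ -0.070548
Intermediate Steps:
P = -426 (P = 3*(-69 - 1*73) = 3*(-69 - 73) = 3*(-142) = -426)
v(p, w) = -3408 (v(p, w) = 8*(-426) = -3408)
V(F, A) = -3*A/2 (V(F, A) = -((A + A) + A)/2 = -(2*A + A)/2 = -3*A/2)
r = -79046 (r = 4*(-19667 - (-3)*(-63)/2) = 4*(-19667 - 1*189/2) = 4*(-19667 - 189/2) = 4*(-39523/2) = -79046)
T/r + v(-10, -90)/(-27092) = 15520/(-79046) - 3408/(-27092) = 15520*(-1/79046) - 3408*(-1/27092) = -7760/39523 + 852/6773 = -18884884/267689279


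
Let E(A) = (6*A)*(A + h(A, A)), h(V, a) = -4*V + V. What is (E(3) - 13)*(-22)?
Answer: 2662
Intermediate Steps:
h(V, a) = -3*V
E(A) = -12*A² (E(A) = (6*A)*(A - 3*A) = (6*A)*(-2*A) = -12*A²)
(E(3) - 13)*(-22) = (-12*3² - 13)*(-22) = (-12*9 - 13)*(-22) = (-108 - 13)*(-22) = -121*(-22) = 2662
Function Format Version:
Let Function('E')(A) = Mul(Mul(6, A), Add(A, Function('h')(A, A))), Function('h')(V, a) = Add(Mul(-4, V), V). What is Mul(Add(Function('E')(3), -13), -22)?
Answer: 2662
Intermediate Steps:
Function('h')(V, a) = Mul(-3, V)
Function('E')(A) = Mul(-12, Pow(A, 2)) (Function('E')(A) = Mul(Mul(6, A), Add(A, Mul(-3, A))) = Mul(Mul(6, A), Mul(-2, A)) = Mul(-12, Pow(A, 2)))
Mul(Add(Function('E')(3), -13), -22) = Mul(Add(Mul(-12, Pow(3, 2)), -13), -22) = Mul(Add(Mul(-12, 9), -13), -22) = Mul(Add(-108, -13), -22) = Mul(-121, -22) = 2662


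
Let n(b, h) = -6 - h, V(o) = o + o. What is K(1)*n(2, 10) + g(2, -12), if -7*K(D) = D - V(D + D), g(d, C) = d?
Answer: -34/7 ≈ -4.8571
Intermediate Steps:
V(o) = 2*o
K(D) = 3*D/7 (K(D) = -(D - 2*(D + D))/7 = -(D - 2*2*D)/7 = -(D - 4*D)/7 = -(-3)*D/7 = 3*D/7)
K(1)*n(2, 10) + g(2, -12) = ((3/7)*1)*(-6 - 1*10) + 2 = 3*(-6 - 10)/7 + 2 = (3/7)*(-16) + 2 = -48/7 + 2 = -34/7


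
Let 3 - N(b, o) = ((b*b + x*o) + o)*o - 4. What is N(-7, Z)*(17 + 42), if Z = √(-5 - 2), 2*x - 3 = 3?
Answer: 2065 - 2891*I*√7 ≈ 2065.0 - 7648.9*I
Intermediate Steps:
x = 3 (x = 3/2 + (½)*3 = 3/2 + 3/2 = 3)
Z = I*√7 (Z = √(-7) = I*√7 ≈ 2.6458*I)
N(b, o) = 7 - o*(b² + 4*o) (N(b, o) = 3 - (((b*b + 3*o) + o)*o - 4) = 3 - (((b² + 3*o) + o)*o - 4) = 3 - ((b² + 4*o)*o - 4) = 3 - (o*(b² + 4*o) - 4) = 3 - (-4 + o*(b² + 4*o)) = 3 + (4 - o*(b² + 4*o)) = 7 - o*(b² + 4*o))
N(-7, Z)*(17 + 42) = (7 - 4*(I*√7)² - 1*I*√7*(-7)²)*(17 + 42) = (7 - 4*(-7) - 1*I*√7*49)*59 = (7 + 28 - 49*I*√7)*59 = (35 - 49*I*√7)*59 = 2065 - 2891*I*√7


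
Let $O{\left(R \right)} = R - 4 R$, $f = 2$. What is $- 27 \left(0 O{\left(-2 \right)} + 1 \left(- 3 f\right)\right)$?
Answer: $162$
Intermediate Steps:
$O{\left(R \right)} = - 3 R$
$- 27 \left(0 O{\left(-2 \right)} + 1 \left(- 3 f\right)\right) = - 27 \left(0 \left(\left(-3\right) \left(-2\right)\right) + 1 \left(\left(-3\right) 2\right)\right) = - 27 \left(0 \cdot 6 + 1 \left(-6\right)\right) = - 27 \left(0 - 6\right) = \left(-27\right) \left(-6\right) = 162$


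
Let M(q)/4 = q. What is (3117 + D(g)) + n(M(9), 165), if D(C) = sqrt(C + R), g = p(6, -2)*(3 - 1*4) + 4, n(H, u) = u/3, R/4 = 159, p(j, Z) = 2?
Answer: 3172 + sqrt(638) ≈ 3197.3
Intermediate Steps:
R = 636 (R = 4*159 = 636)
M(q) = 4*q
n(H, u) = u/3 (n(H, u) = u*(1/3) = u/3)
g = 2 (g = 2*(3 - 1*4) + 4 = 2*(3 - 4) + 4 = 2*(-1) + 4 = -2 + 4 = 2)
D(C) = sqrt(636 + C) (D(C) = sqrt(C + 636) = sqrt(636 + C))
(3117 + D(g)) + n(M(9), 165) = (3117 + sqrt(636 + 2)) + (1/3)*165 = (3117 + sqrt(638)) + 55 = 3172 + sqrt(638)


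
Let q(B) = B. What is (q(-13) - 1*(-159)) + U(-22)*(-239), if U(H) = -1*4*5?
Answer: 4926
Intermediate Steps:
U(H) = -20 (U(H) = -4*5 = -20)
(q(-13) - 1*(-159)) + U(-22)*(-239) = (-13 - 1*(-159)) - 20*(-239) = (-13 + 159) + 4780 = 146 + 4780 = 4926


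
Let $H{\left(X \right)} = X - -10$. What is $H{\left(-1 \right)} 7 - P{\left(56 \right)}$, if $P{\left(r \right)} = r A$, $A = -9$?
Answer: $567$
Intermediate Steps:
$H{\left(X \right)} = 10 + X$ ($H{\left(X \right)} = X + 10 = 10 + X$)
$P{\left(r \right)} = - 9 r$ ($P{\left(r \right)} = r \left(-9\right) = - 9 r$)
$H{\left(-1 \right)} 7 - P{\left(56 \right)} = \left(10 - 1\right) 7 - \left(-9\right) 56 = 9 \cdot 7 - -504 = 63 + 504 = 567$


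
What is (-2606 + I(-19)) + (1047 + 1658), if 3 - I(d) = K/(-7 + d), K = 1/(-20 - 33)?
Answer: 140555/1378 ≈ 102.00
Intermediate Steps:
K = -1/53 (K = 1/(-53) = -1/53 ≈ -0.018868)
I(d) = 3 + 1/(53*(-7 + d)) (I(d) = 3 - (-1)/(53*(-7 + d)) = 3 + 1/(53*(-7 + d)))
(-2606 + I(-19)) + (1047 + 1658) = (-2606 + (-1112 + 159*(-19))/(53*(-7 - 19))) + (1047 + 1658) = (-2606 + (1/53)*(-1112 - 3021)/(-26)) + 2705 = (-2606 + (1/53)*(-1/26)*(-4133)) + 2705 = (-2606 + 4133/1378) + 2705 = -3586935/1378 + 2705 = 140555/1378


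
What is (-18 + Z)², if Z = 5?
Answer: 169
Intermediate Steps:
(-18 + Z)² = (-18 + 5)² = (-13)² = 169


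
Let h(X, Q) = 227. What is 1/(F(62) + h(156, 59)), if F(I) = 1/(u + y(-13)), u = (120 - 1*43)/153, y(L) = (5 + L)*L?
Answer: 15989/3629656 ≈ 0.0044051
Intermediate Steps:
y(L) = L*(5 + L)
u = 77/153 (u = (120 - 43)*(1/153) = 77*(1/153) = 77/153 ≈ 0.50327)
F(I) = 153/15989 (F(I) = 1/(77/153 - 13*(5 - 13)) = 1/(77/153 - 13*(-8)) = 1/(77/153 + 104) = 1/(15989/153) = 153/15989)
1/(F(62) + h(156, 59)) = 1/(153/15989 + 227) = 1/(3629656/15989) = 15989/3629656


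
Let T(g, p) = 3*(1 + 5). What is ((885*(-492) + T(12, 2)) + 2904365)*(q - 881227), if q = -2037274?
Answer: -7205670984463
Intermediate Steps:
T(g, p) = 18 (T(g, p) = 3*6 = 18)
((885*(-492) + T(12, 2)) + 2904365)*(q - 881227) = ((885*(-492) + 18) + 2904365)*(-2037274 - 881227) = ((-435420 + 18) + 2904365)*(-2918501) = (-435402 + 2904365)*(-2918501) = 2468963*(-2918501) = -7205670984463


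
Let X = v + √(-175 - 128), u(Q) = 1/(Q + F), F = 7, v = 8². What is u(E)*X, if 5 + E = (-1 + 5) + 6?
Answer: 16/3 + I*√303/12 ≈ 5.3333 + 1.4506*I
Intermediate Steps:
v = 64
E = 5 (E = -5 + ((-1 + 5) + 6) = -5 + (4 + 6) = -5 + 10 = 5)
u(Q) = 1/(7 + Q) (u(Q) = 1/(Q + 7) = 1/(7 + Q))
X = 64 + I*√303 (X = 64 + √(-175 - 128) = 64 + √(-303) = 64 + I*√303 ≈ 64.0 + 17.407*I)
u(E)*X = (64 + I*√303)/(7 + 5) = (64 + I*√303)/12 = 16/3 + I*√303/12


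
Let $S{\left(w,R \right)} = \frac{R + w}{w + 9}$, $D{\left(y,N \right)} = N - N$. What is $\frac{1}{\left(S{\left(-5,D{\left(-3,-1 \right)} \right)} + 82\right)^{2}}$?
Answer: $\frac{16}{104329} \approx 0.00015336$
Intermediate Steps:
$D{\left(y,N \right)} = 0$
$S{\left(w,R \right)} = \frac{R + w}{9 + w}$
$\frac{1}{\left(S{\left(-5,D{\left(-3,-1 \right)} \right)} + 82\right)^{2}} = \frac{1}{\left(\frac{0 - 5}{9 - 5} + 82\right)^{2}} = \frac{1}{\left(\frac{1}{4} \left(-5\right) + 82\right)^{2}} = \frac{1}{\left(- \frac{5}{4} + 82\right)^{2}} = \frac{1}{\left(\frac{323}{4}\right)^{2}} = \frac{1}{\frac{104329}{16}} = \frac{16}{104329}$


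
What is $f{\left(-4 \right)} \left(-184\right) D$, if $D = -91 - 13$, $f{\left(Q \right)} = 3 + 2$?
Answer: $95680$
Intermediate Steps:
$f{\left(Q \right)} = 5$
$D = -104$
$f{\left(-4 \right)} \left(-184\right) D = 5 \left(-184\right) \left(-104\right) = \left(-920\right) \left(-104\right) = 95680$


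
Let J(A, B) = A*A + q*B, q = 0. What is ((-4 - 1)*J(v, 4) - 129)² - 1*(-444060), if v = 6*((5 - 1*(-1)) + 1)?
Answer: 80528661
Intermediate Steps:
v = 42 (v = 6*((5 + 1) + 1) = 6*(6 + 1) = 6*7 = 42)
J(A, B) = A² (J(A, B) = A*A + 0*B = A² + 0 = A²)
((-4 - 1)*J(v, 4) - 129)² - 1*(-444060) = ((-4 - 1)*42² - 129)² - 1*(-444060) = (-5*1764 - 129)² + 444060 = (-8820 - 129)² + 444060 = (-8949)² + 444060 = 80084601 + 444060 = 80528661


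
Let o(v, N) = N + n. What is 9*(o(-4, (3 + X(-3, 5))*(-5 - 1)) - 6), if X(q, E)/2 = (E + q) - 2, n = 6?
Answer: -162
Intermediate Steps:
X(q, E) = -4 + 2*E + 2*q (X(q, E) = 2*((E + q) - 2) = 2*(-2 + E + q) = -4 + 2*E + 2*q)
o(v, N) = 6 + N (o(v, N) = N + 6 = 6 + N)
9*(o(-4, (3 + X(-3, 5))*(-5 - 1)) - 6) = 9*((6 + (3 + (-4 + 2*5 + 2*(-3)))*(-5 - 1)) - 6) = 9*((6 + (3 + (-4 + 10 - 6))*(-6)) - 6) = 9*((6 + (3 + 0)*(-6)) - 6) = 9*((6 + 3*(-6)) - 6) = 9*((6 - 18) - 6) = 9*(-12 - 6) = 9*(-18) = -162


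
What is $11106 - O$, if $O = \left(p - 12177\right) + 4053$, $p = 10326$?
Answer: $8904$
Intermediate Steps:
$O = 2202$ ($O = \left(10326 - 12177\right) + 4053 = -1851 + 4053 = 2202$)
$11106 - O = 11106 - 2202 = 8904$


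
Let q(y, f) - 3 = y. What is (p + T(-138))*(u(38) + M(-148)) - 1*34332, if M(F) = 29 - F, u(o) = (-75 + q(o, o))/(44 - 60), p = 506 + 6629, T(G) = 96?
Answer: 10087367/8 ≈ 1.2609e+6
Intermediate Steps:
q(y, f) = 3 + y
p = 7135
u(o) = 9/2 - o/16 (u(o) = (-75 + (3 + o))/(44 - 60) = (-72 + o)/(-16) = (-72 + o)*(-1/16) = 9/2 - o/16)
(p + T(-138))*(u(38) + M(-148)) - 1*34332 = (7135 + 96)*((9/2 - 1/16*38) + (29 - 1*(-148))) - 1*34332 = 7231*((9/2 - 19/8) + (29 + 148)) - 34332 = 7231*(17/8 + 177) - 34332 = 7231*(1433/8) - 34332 = 10362023/8 - 34332 = 10087367/8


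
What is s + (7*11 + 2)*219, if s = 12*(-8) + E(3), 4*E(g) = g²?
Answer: 68829/4 ≈ 17207.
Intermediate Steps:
E(g) = g²/4
s = -375/4 (s = 12*(-8) + (¼)*3² = -96 + (¼)*9 = -96 + 9/4 = -375/4 ≈ -93.750)
s + (7*11 + 2)*219 = -375/4 + (7*11 + 2)*219 = -375/4 + (77 + 2)*219 = -375/4 + 79*219 = -375/4 + 17301 = 68829/4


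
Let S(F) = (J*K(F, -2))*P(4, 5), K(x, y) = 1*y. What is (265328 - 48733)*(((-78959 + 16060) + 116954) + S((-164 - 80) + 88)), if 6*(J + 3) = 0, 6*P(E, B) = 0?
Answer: 11708042725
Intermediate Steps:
K(x, y) = y
P(E, B) = 0 (P(E, B) = (⅙)*0 = 0)
J = -3 (J = -3 + (⅙)*0 = -3 + 0 = -3)
S(F) = 0 (S(F) = -3*(-2)*0 = 6*0 = 0)
(265328 - 48733)*(((-78959 + 16060) + 116954) + S((-164 - 80) + 88)) = (265328 - 48733)*(((-78959 + 16060) + 116954) + 0) = 216595*((-62899 + 116954) + 0) = 216595*(54055 + 0) = 216595*54055 = 11708042725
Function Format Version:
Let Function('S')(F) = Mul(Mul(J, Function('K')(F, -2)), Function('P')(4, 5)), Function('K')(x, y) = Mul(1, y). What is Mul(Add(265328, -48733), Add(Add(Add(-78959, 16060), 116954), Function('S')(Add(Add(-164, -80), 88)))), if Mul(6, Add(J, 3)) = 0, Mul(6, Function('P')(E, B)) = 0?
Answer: 11708042725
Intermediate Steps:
Function('K')(x, y) = y
Function('P')(E, B) = 0 (Function('P')(E, B) = Mul(Rational(1, 6), 0) = 0)
J = -3 (J = Add(-3, Mul(Rational(1, 6), 0)) = Add(-3, 0) = -3)
Function('S')(F) = 0 (Function('S')(F) = Mul(Mul(-3, -2), 0) = Mul(6, 0) = 0)
Mul(Add(265328, -48733), Add(Add(Add(-78959, 16060), 116954), Function('S')(Add(Add(-164, -80), 88)))) = Mul(Add(265328, -48733), Add(Add(Add(-78959, 16060), 116954), 0)) = Mul(216595, Add(Add(-62899, 116954), 0)) = Mul(216595, Add(54055, 0)) = Mul(216595, 54055) = 11708042725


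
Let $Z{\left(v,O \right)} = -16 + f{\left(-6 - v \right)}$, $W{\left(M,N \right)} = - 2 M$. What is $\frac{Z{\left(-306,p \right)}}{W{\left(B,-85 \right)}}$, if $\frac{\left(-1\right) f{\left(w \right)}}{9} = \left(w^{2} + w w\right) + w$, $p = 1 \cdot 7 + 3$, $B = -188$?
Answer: $- \frac{405679}{94} \approx -4315.7$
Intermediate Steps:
$p = 10$ ($p = 7 + 3 = 10$)
$f{\left(w \right)} = - 18 w^{2} - 9 w$ ($f{\left(w \right)} = - 9 \left(\left(w^{2} + w w\right) + w\right) = - 9 \left(\left(w^{2} + w^{2}\right) + w\right) = - 9 \left(2 w^{2} + w\right) = - 9 \left(w + 2 w^{2}\right) = - 18 w^{2} - 9 w$)
$Z{\left(v,O \right)} = -16 - 9 \left(-11 - 2 v\right) \left(-6 - v\right)$ ($Z{\left(v,O \right)} = -16 - 9 \left(-6 - v\right) \left(1 + 2 \left(-6 - v\right)\right) = -16 - 9 \left(-6 - v\right) \left(1 - \left(12 + 2 v\right)\right) = -16 - 9 \left(-6 - v\right) \left(-11 - 2 v\right) = -16 - 9 \left(-11 - 2 v\right) \left(-6 - v\right)$)
$\frac{Z{\left(-306,p \right)}}{W{\left(B,-85 \right)}} = \frac{-610 - -63342 - 18 \left(-306\right)^{2}}{\left(-2\right) \left(-188\right)} = \frac{-610 + 63342 - 1685448}{376} = \left(-610 + 63342 - 1685448\right) \frac{1}{376} = \left(-1622716\right) \frac{1}{376} = - \frac{405679}{94}$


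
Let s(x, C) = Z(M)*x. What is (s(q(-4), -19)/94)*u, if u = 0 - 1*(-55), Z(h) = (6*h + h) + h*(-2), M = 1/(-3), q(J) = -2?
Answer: 275/141 ≈ 1.9504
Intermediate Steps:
M = -⅓ (M = 1*(-⅓) = -⅓ ≈ -0.33333)
Z(h) = 5*h (Z(h) = 7*h - 2*h = 5*h)
s(x, C) = -5*x/3 (s(x, C) = (5*(-⅓))*x = -5*x/3)
u = 55 (u = 0 + 55 = 55)
(s(q(-4), -19)/94)*u = (-5/3*(-2)/94)*55 = ((10/3)*(1/94))*55 = (5/141)*55 = 275/141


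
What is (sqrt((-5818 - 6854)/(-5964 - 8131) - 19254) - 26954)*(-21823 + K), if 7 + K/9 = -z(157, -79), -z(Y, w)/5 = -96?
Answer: 706356524 - 26206*I*sqrt(3824994795510)/14095 ≈ 7.0636e+8 - 3.6362e+6*I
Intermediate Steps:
z(Y, w) = 480 (z(Y, w) = -5*(-96) = 480)
K = -4383 (K = -63 + 9*(-1*480) = -63 + 9*(-480) = -63 - 4320 = -4383)
(sqrt((-5818 - 6854)/(-5964 - 8131) - 19254) - 26954)*(-21823 + K) = (sqrt((-5818 - 6854)/(-5964 - 8131) - 19254) - 26954)*(-21823 - 4383) = (sqrt(-12672/(-14095) - 19254) - 26954)*(-26206) = (sqrt(-12672*(-1/14095) - 19254) - 26954)*(-26206) = (sqrt(12672/14095 - 19254) - 26954)*(-26206) = (sqrt(-271372458/14095) - 26954)*(-26206) = (I*sqrt(3824994795510)/14095 - 26954)*(-26206) = (-26954 + I*sqrt(3824994795510)/14095)*(-26206) = 706356524 - 26206*I*sqrt(3824994795510)/14095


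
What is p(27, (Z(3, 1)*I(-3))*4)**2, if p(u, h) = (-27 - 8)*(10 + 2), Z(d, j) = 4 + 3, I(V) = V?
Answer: 176400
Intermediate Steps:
Z(d, j) = 7
p(u, h) = -420 (p(u, h) = -35*12 = -420)
p(27, (Z(3, 1)*I(-3))*4)**2 = (-420)**2 = 176400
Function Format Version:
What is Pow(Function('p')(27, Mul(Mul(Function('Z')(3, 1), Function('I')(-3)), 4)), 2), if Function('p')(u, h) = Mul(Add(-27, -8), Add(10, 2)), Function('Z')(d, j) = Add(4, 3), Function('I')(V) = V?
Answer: 176400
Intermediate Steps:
Function('Z')(d, j) = 7
Function('p')(u, h) = -420 (Function('p')(u, h) = Mul(-35, 12) = -420)
Pow(Function('p')(27, Mul(Mul(Function('Z')(3, 1), Function('I')(-3)), 4)), 2) = Pow(-420, 2) = 176400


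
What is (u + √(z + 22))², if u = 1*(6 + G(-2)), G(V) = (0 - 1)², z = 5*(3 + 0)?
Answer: (7 + √37)² ≈ 171.16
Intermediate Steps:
z = 15 (z = 5*3 = 15)
G(V) = 1 (G(V) = (-1)² = 1)
u = 7 (u = 1*(6 + 1) = 1*7 = 7)
(u + √(z + 22))² = (7 + √(15 + 22))² = (7 + √37)²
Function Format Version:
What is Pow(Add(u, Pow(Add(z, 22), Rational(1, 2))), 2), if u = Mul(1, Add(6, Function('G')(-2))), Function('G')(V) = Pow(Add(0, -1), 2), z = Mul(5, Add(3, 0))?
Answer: Pow(Add(7, Pow(37, Rational(1, 2))), 2) ≈ 171.16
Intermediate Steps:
z = 15 (z = Mul(5, 3) = 15)
Function('G')(V) = 1 (Function('G')(V) = Pow(-1, 2) = 1)
u = 7 (u = Mul(1, Add(6, 1)) = Mul(1, 7) = 7)
Pow(Add(u, Pow(Add(z, 22), Rational(1, 2))), 2) = Pow(Add(7, Pow(Add(15, 22), Rational(1, 2))), 2) = Pow(Add(7, Pow(37, Rational(1, 2))), 2)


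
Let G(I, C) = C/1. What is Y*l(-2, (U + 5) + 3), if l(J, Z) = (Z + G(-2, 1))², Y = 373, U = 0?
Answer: 30213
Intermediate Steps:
G(I, C) = C (G(I, C) = C*1 = C)
l(J, Z) = (1 + Z)² (l(J, Z) = (Z + 1)² = (1 + Z)²)
Y*l(-2, (U + 5) + 3) = 373*(1 + ((0 + 5) + 3))² = 373*(1 + (5 + 3))² = 373*(1 + 8)² = 373*9² = 373*81 = 30213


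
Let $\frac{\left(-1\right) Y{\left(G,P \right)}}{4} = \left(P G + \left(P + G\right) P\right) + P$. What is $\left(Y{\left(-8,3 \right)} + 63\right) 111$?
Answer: $22977$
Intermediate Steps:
$Y{\left(G,P \right)} = - 4 P - 4 G P - 4 P \left(G + P\right)$ ($Y{\left(G,P \right)} = - 4 \left(\left(P G + \left(P + G\right) P\right) + P\right) = - 4 \left(\left(G P + \left(G + P\right) P\right) + P\right) = - 4 \left(\left(G P + P \left(G + P\right)\right) + P\right) = - 4 \left(P + G P + P \left(G + P\right)\right) = - 4 P - 4 G P - 4 P \left(G + P\right)$)
$\left(Y{\left(-8,3 \right)} + 63\right) 111 = \left(\left(-4\right) 3 \left(1 + 3 + 2 \left(-8\right)\right) + 63\right) 111 = \left(\left(-4\right) 3 \left(1 + 3 - 16\right) + 63\right) 111 = \left(\left(-4\right) 3 \left(-12\right) + 63\right) 111 = \left(144 + 63\right) 111 = 207 \cdot 111 = 22977$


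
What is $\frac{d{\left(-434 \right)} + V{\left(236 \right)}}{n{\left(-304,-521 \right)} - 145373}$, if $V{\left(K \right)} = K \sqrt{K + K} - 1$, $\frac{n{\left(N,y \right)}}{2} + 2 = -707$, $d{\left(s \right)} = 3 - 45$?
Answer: $\frac{43}{146791} - \frac{472 \sqrt{118}}{146791} \approx -0.034636$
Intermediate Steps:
$d{\left(s \right)} = -42$ ($d{\left(s \right)} = 3 - 45 = -42$)
$n{\left(N,y \right)} = -1418$ ($n{\left(N,y \right)} = -4 + 2 \left(-707\right) = -4 - 1414 = -1418$)
$V{\left(K \right)} = -1 + \sqrt{2} K^{\frac{3}{2}}$ ($V{\left(K \right)} = K \sqrt{2 K} - 1 = K \sqrt{2} \sqrt{K} - 1 = \sqrt{2} K^{\frac{3}{2}} - 1 = -1 + \sqrt{2} K^{\frac{3}{2}}$)
$\frac{d{\left(-434 \right)} + V{\left(236 \right)}}{n{\left(-304,-521 \right)} - 145373} = \frac{-42 - \left(1 - \sqrt{2} \cdot 236^{\frac{3}{2}}\right)}{-1418 - 145373} = \frac{-42 - \left(1 - \sqrt{2} \cdot 472 \sqrt{59}\right)}{-146791} = \left(-42 - \left(1 - 472 \sqrt{118}\right)\right) \left(- \frac{1}{146791}\right) = \left(-43 + 472 \sqrt{118}\right) \left(- \frac{1}{146791}\right) = \frac{43}{146791} - \frac{472 \sqrt{118}}{146791}$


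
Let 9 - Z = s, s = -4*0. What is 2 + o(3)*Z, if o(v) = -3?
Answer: -25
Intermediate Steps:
s = 0
Z = 9 (Z = 9 - 1*0 = 9 + 0 = 9)
2 + o(3)*Z = 2 - 3*9 = 2 - 27 = -25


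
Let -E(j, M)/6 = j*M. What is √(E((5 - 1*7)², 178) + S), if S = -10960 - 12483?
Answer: I*√27715 ≈ 166.48*I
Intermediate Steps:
E(j, M) = -6*M*j (E(j, M) = -6*j*M = -6*M*j)
S = -23443
√(E((5 - 1*7)², 178) + S) = √(-6*178*(5 - 1*7)² - 23443) = √(-6*178*(5 - 7)² - 23443) = √(-6*178*(-2)² - 23443) = √(-6*178*4 - 23443) = √(-4272 - 23443) = √(-27715) = I*√27715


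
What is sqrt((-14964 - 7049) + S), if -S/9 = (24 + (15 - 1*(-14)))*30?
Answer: I*sqrt(36323) ≈ 190.59*I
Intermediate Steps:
S = -14310 (S = -9*(24 + (15 - 1*(-14)))*30 = -9*(24 + (15 + 14))*30 = -9*(24 + 29)*30 = -477*30 = -9*1590 = -14310)
sqrt((-14964 - 7049) + S) = sqrt((-14964 - 7049) - 14310) = sqrt(-22013 - 14310) = sqrt(-36323) = I*sqrt(36323)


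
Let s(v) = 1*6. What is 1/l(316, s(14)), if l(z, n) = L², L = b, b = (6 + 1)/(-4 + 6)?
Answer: 4/49 ≈ 0.081633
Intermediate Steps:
b = 7/2 ≈ 3.5000
s(v) = 6
L = 7/2 ≈ 3.5000
l(z, n) = 49/4 (l(z, n) = (7/2)² = 49/4)
1/l(316, s(14)) = 1/(49/4) = 4/49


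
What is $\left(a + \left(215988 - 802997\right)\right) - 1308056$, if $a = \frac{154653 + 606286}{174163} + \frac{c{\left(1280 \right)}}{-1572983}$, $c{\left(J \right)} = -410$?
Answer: $- \frac{519162165531922018}{273955438229} \approx -1.8951 \cdot 10^{6}$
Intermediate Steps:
$a = \frac{1197015517867}{273955438229}$ ($a = \frac{154653 + 606286}{174163} - \frac{410}{-1572983} = 760939 \cdot \frac{1}{174163} - - \frac{410}{1572983} = \frac{760939}{174163} + \frac{410}{1572983} = \frac{1197015517867}{273955438229} \approx 4.3694$)
$\left(a + \left(215988 - 802997\right)\right) - 1308056 = \left(\frac{1197015517867}{273955438229} + \left(215988 - 802997\right)\right) - 1308056 = \left(\frac{1197015517867}{273955438229} - 587009\right) - 1308056 = - \frac{160813110823849194}{273955438229} - 1308056 = - \frac{519162165531922018}{273955438229}$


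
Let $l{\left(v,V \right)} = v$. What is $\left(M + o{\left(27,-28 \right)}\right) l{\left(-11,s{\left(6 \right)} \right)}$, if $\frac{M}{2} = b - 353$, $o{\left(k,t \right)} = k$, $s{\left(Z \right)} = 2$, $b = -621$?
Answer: $21131$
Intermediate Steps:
$M = -1948$ ($M = 2 \left(-621 - 353\right) = 2 \left(-974\right) = -1948$)
$\left(M + o{\left(27,-28 \right)}\right) l{\left(-11,s{\left(6 \right)} \right)} = \left(-1948 + 27\right) \left(-11\right) = \left(-1921\right) \left(-11\right) = 21131$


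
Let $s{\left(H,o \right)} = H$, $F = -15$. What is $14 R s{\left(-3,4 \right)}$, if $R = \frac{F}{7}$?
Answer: $90$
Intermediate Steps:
$R = - \frac{15}{7} \approx -2.1429$
$14 R s{\left(-3,4 \right)} = 14 \left(- \frac{15}{7}\right) \left(-3\right) = \left(-30\right) \left(-3\right) = 90$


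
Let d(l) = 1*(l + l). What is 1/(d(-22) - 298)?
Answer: -1/342 ≈ -0.0029240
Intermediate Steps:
d(l) = 2*l (d(l) = 1*(2*l) = 2*l)
1/(d(-22) - 298) = 1/(2*(-22) - 298) = 1/(-44 - 298) = 1/(-342) = -1/342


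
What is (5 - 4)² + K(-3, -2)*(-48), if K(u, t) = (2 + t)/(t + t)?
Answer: 1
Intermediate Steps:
K(u, t) = (2 + t)/(2*t) (K(u, t) = (2 + t)/((2*t)) = (2 + t)*(1/(2*t)) = (2 + t)/(2*t))
(5 - 4)² + K(-3, -2)*(-48) = (5 - 4)² + ((½)*(2 - 2)/(-2))*(-48) = 1² + ((½)*(-½)*0)*(-48) = 1 + 0*(-48) = 1 + 0 = 1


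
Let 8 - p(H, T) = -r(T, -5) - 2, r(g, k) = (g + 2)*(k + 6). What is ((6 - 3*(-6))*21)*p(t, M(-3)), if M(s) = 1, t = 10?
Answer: 6552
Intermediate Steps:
r(g, k) = (2 + g)*(6 + k)
p(H, T) = 12 + T (p(H, T) = 8 - (-(12 + 2*(-5) + 6*T + T*(-5)) - 2) = 8 - (-(12 - 10 + 6*T - 5*T) - 2) = 8 - (-(2 + T) - 2) = 8 - ((-2 - T) - 2) = 8 - (-4 - T) = 8 + (4 + T) = 12 + T)
((6 - 3*(-6))*21)*p(t, M(-3)) = ((6 - 3*(-6))*21)*(12 + 1) = ((6 + 18)*21)*13 = (24*21)*13 = 504*13 = 6552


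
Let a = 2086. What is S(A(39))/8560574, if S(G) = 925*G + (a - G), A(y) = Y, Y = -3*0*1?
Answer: 1043/4280287 ≈ 0.00024368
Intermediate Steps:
Y = 0 (Y = 0*1 = 0)
A(y) = 0
S(G) = 2086 + 924*G (S(G) = 925*G + (2086 - G) = 2086 + 924*G)
S(A(39))/8560574 = (2086 + 924*0)/8560574 = (2086 + 0)*(1/8560574) = 2086*(1/8560574) = 1043/4280287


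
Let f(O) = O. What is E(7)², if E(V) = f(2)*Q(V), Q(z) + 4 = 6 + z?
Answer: 324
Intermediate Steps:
Q(z) = 2 + z (Q(z) = -4 + (6 + z) = 2 + z)
E(V) = 4 + 2*V (E(V) = 2*(2 + V) = 4 + 2*V)
E(7)² = (4 + 2*7)² = (4 + 14)² = 18² = 324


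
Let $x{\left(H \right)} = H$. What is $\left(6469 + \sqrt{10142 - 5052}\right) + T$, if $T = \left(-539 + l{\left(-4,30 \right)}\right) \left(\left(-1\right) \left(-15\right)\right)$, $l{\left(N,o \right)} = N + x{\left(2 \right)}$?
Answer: $-1646 + \sqrt{5090} \approx -1574.7$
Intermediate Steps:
$l{\left(N,o \right)} = 2 + N$ ($l{\left(N,o \right)} = N + 2 = 2 + N$)
$T = -8115$ ($T = \left(-539 + \left(2 - 4\right)\right) \left(\left(-1\right) \left(-15\right)\right) = \left(-539 - 2\right) 15 = \left(-541\right) 15 = -8115$)
$\left(6469 + \sqrt{10142 - 5052}\right) + T = \left(6469 + \sqrt{10142 - 5052}\right) - 8115 = \left(6469 + \sqrt{5090}\right) - 8115 = -1646 + \sqrt{5090}$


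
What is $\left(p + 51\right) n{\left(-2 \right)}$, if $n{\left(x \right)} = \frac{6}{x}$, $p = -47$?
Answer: $-12$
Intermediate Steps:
$\left(p + 51\right) n{\left(-2 \right)} = \left(-47 + 51\right) \frac{6}{-2} = 4 \cdot 6 \left(- \frac{1}{2}\right) = 4 \left(-3\right) = -12$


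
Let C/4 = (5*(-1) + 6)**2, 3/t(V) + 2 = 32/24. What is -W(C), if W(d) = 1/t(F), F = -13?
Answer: 2/9 ≈ 0.22222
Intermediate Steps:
t(V) = -9/2 (t(V) = 3/(-2 + 32/24) = 3/(-2 + 32*(1/24)) = 3/(-2 + 4/3) = 3/(-2/3) = 3*(-3/2) = -9/2)
C = 4 (C = 4*(5*(-1) + 6)**2 = 4*(-5 + 6)**2 = 4*1**2 = 4*1 = 4)
W(d) = -2/9 (W(d) = 1/(-9/2) = -2/9)
-W(C) = -1*(-2/9) = 2/9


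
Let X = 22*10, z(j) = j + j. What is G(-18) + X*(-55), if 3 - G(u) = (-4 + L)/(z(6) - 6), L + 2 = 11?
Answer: -72587/6 ≈ -12098.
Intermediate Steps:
L = 9 (L = -2 + 11 = 9)
z(j) = 2*j
G(u) = 13/6 (G(u) = 3 - (-4 + 9)/(2*6 - 6) = 3 - 5/(12 - 6) = 3 - 5/6 = 13/6)
X = 220
G(-18) + X*(-55) = 13/6 + 220*(-55) = 13/6 - 12100 = -72587/6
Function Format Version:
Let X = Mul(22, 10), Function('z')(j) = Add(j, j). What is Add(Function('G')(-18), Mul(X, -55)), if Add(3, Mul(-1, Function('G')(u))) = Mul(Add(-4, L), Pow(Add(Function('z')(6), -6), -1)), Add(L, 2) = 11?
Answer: Rational(-72587, 6) ≈ -12098.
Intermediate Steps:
L = 9 (L = Add(-2, 11) = 9)
Function('z')(j) = Mul(2, j)
Function('G')(u) = Rational(13, 6) (Function('G')(u) = Add(3, Mul(-1, Mul(Add(-4, 9), Pow(Add(Mul(2, 6), -6), -1)))) = Add(3, Mul(-1, Mul(5, Pow(Add(12, -6), -1)))) = Add(3, Mul(-1, Mul(5, Pow(6, -1)))) = Add(3, Mul(-1, Mul(5, Rational(1, 6)))) = Add(3, Mul(-1, Rational(5, 6))) = Add(3, Rational(-5, 6)) = Rational(13, 6))
X = 220
Add(Function('G')(-18), Mul(X, -55)) = Add(Rational(13, 6), Mul(220, -55)) = Add(Rational(13, 6), -12100) = Rational(-72587, 6)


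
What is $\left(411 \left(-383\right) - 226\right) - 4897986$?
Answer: $-5055625$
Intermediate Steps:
$\left(411 \left(-383\right) - 226\right) - 4897986 = \left(-157413 - 226\right) - 4897986 = -157639 - 4897986 = -5055625$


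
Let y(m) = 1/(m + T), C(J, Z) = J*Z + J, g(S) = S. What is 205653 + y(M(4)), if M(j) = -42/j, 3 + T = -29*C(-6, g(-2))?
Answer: 77119873/375 ≈ 2.0565e+5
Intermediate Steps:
C(J, Z) = J + J*Z
T = -177 (T = -3 - (-174)*(1 - 2) = -3 - (-174)*(-1) = -3 - 29*6 = -3 - 174 = -177)
y(m) = 1/(-177 + m) (y(m) = 1/(m - 177) = 1/(-177 + m))
205653 + y(M(4)) = 205653 + 1/(-177 - 42/4) = 205653 + 1/(-177 - 42*1/4) = 205653 + 1/(-177 - 21/2) = 205653 + 1/(-375/2) = 205653 - 2/375 = 77119873/375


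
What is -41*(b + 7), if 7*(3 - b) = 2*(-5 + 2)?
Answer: -3116/7 ≈ -445.14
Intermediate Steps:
b = 27/7 (b = 3 - 2*(-5 + 2)/7 = 3 - 2*(-3)/7 = 3 - 1/7*(-6) = 3 + 6/7 = 27/7 ≈ 3.8571)
-41*(b + 7) = -41*(27/7 + 7) = -41*76/7 = -3116/7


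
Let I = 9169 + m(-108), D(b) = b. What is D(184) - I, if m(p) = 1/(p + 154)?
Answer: -413311/46 ≈ -8985.0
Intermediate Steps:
m(p) = 1/(154 + p)
I = 421775/46 (I = 9169 + 1/(154 - 108) = 9169 + 1/46 = 421775/46 ≈ 9169.0)
D(184) - I = 184 - 1*421775/46 = 184 - 421775/46 = -413311/46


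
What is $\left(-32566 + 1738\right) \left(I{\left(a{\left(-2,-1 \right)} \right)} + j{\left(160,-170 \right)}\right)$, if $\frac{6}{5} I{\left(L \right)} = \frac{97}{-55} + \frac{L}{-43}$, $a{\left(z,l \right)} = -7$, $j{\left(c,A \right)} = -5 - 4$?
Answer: $\frac{150687264}{473} \approx 3.1858 \cdot 10^{5}$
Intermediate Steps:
$j{\left(c,A \right)} = -9$ ($j{\left(c,A \right)} = -5 - 4 = -9$)
$I{\left(L \right)} = - \frac{97}{66} - \frac{5 L}{258}$ ($I{\left(L \right)} = \frac{5 \left(\frac{97}{-55} + \frac{L}{-43}\right)}{6} = \frac{5 \left(97 \left(- \frac{1}{55}\right) + L \left(- \frac{1}{43}\right)\right)}{6} = \frac{5 \left(- \frac{97}{55} - \frac{L}{43}\right)}{6} = - \frac{97}{66} - \frac{5 L}{258}$)
$\left(-32566 + 1738\right) \left(I{\left(a{\left(-2,-1 \right)} \right)} + j{\left(160,-170 \right)}\right) = \left(-32566 + 1738\right) \left(\left(- \frac{97}{66} - - \frac{35}{258}\right) - 9\right) = - 30828 \left(\left(- \frac{97}{66} + \frac{35}{258}\right) - 9\right) = - 30828 \left(- \frac{631}{473} - 9\right) = \left(-30828\right) \left(- \frac{4888}{473}\right) = \frac{150687264}{473}$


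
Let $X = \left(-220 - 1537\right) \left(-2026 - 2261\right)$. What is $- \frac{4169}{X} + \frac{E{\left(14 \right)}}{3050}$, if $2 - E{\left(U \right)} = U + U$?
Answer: $- \frac{104277092}{11486694975} \approx -0.0090781$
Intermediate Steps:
$E{\left(U \right)} = 2 - 2 U$ ($E{\left(U \right)} = 2 - \left(U + U\right) = 2 - 2 U$)
$X = 7532259$ ($X = \left(-1757\right) \left(-4287\right) = 7532259$)
$- \frac{4169}{X} + \frac{E{\left(14 \right)}}{3050} = - \frac{4169}{7532259} + \frac{2 - 28}{3050} = \left(-4169\right) \frac{1}{7532259} + \left(2 - 28\right) \frac{1}{3050} = - \frac{4169}{7532259} - \frac{13}{1525} = - \frac{104277092}{11486694975}$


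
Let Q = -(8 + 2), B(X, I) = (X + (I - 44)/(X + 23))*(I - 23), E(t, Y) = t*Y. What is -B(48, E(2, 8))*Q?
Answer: -236600/71 ≈ -3332.4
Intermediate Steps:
E(t, Y) = Y*t
B(X, I) = (-23 + I)*(X + (-44 + I)/(23 + X)) (B(X, I) = (X + (-44 + I)/(23 + X))*(-23 + I) = (-23 + I)*(X + (-44 + I)/(23 + X)))
Q = -10 (Q = -1*10 = -10)
-B(48, E(2, 8))*Q = -(1012 + (8*2)² - 529*48 - 536*2 - 23*48² + (8*2)*48² + 23*(8*2)*48)/(23 + 48)*(-10) = -(1012 + 16² - 25392 - 67*16 - 23*2304 + 16*2304 + 23*16*48)/71*(-10) = -(1012 + 256 - 25392 - 1072 - 52992 + 36864 + 17664)/71*(-10) = -(1/71)*(-23660)*(-10) = -(-23660)*(-10)/71 = -1*236600/71 = -236600/71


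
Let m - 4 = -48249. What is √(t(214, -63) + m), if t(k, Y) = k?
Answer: I*√48031 ≈ 219.16*I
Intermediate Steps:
m = -48245 (m = 4 - 48249 = -48245)
√(t(214, -63) + m) = √(214 - 48245) = √(-48031) = I*√48031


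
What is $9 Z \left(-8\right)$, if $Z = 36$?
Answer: $-2592$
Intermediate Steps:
$9 Z \left(-8\right) = 9 \cdot 36 \left(-8\right) = 324 \left(-8\right) = -2592$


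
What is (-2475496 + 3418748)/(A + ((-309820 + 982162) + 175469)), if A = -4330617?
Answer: -471626/1741403 ≈ -0.27083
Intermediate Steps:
(-2475496 + 3418748)/(A + ((-309820 + 982162) + 175469)) = (-2475496 + 3418748)/(-4330617 + ((-309820 + 982162) + 175469)) = 943252/(-4330617 + (672342 + 175469)) = 943252/(-4330617 + 847811) = 943252/(-3482806) = 943252*(-1/3482806) = -471626/1741403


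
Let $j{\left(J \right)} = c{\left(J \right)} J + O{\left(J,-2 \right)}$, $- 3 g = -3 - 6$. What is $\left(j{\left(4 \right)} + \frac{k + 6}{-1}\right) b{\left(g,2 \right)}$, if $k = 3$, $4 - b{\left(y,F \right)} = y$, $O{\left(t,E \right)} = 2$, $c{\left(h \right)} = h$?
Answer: $9$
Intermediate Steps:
$g = 3$ ($g = - \frac{-3 - 6}{3} = \left(- \frac{1}{3}\right) \left(-9\right) = 3$)
$b{\left(y,F \right)} = 4 - y$
$j{\left(J \right)} = 2 + J^{2}$ ($j{\left(J \right)} = J J + 2 = J^{2} + 2 = 2 + J^{2}$)
$\left(j{\left(4 \right)} + \frac{k + 6}{-1}\right) b{\left(g,2 \right)} = \left(\left(2 + 4^{2}\right) + \frac{3 + 6}{-1}\right) \left(4 - 3\right) = \left(\left(2 + 16\right) + 9 \left(-1\right)\right) \left(4 - 3\right) = \left(18 - 9\right) 1 = 9 \cdot 1 = 9$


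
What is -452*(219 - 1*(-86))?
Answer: -137860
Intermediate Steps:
-452*(219 - 1*(-86)) = -452*(219 + 86) = -452*305 = -137860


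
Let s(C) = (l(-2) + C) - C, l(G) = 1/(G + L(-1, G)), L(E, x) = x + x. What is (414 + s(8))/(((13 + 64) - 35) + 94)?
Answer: 2483/816 ≈ 3.0429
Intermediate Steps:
L(E, x) = 2*x
l(G) = 1/(3*G) (l(G) = 1/(G + 2*G) = 1/(3*G))
s(C) = -1/6 (s(C) = ((1/3)/(-2) + C) - C = ((1/3)*(-1/2) + C) - C = (-1/6 + C) - C = -1/6)
(414 + s(8))/(((13 + 64) - 35) + 94) = (414 - 1/6)/(((13 + 64) - 35) + 94) = 2483/(6*((77 - 35) + 94)) = 2483/(6*(42 + 94)) = (2483/6)/136 = (2483/6)*(1/136) = 2483/816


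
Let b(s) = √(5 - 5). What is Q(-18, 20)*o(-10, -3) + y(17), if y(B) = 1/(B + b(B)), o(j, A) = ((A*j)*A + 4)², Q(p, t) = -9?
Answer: -1131587/17 ≈ -66564.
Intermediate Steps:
b(s) = 0 (b(s) = √0 = 0)
o(j, A) = (4 + j*A²)² (o(j, A) = (j*A² + 4)² = (4 + j*A²)²)
y(B) = 1/B (y(B) = 1/(B + 0) = 1/B)
Q(-18, 20)*o(-10, -3) + y(17) = -9*(4 - 10*(-3)²)² + 1/17 = -9*(4 - 10*9)² + 1/17 = -9*(4 - 90)² + 1/17 = -9*(-86)² + 1/17 = -9*7396 + 1/17 = -66564 + 1/17 = -1131587/17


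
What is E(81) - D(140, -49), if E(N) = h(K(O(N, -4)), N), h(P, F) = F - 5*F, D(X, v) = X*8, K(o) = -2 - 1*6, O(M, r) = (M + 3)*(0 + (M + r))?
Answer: -1444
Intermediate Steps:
O(M, r) = (3 + M)*(M + r)
K(o) = -8 (K(o) = -2 - 6 = -8)
D(X, v) = 8*X
h(P, F) = -4*F
E(N) = -4*N
E(81) - D(140, -49) = -4*81 - 8*140 = -324 - 1*1120 = -324 - 1120 = -1444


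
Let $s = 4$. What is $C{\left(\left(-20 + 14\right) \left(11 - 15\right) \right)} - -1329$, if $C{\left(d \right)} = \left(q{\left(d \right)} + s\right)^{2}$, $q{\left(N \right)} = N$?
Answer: $2113$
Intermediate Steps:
$C{\left(d \right)} = \left(4 + d\right)^{2}$ ($C{\left(d \right)} = \left(d + 4\right)^{2} = \left(4 + d\right)^{2}$)
$C{\left(\left(-20 + 14\right) \left(11 - 15\right) \right)} - -1329 = \left(4 + \left(-20 + 14\right) \left(11 - 15\right)\right)^{2} - -1329 = \left(4 - -24\right)^{2} + 1329 = \left(4 + 24\right)^{2} + 1329 = 28^{2} + 1329 = 784 + 1329 = 2113$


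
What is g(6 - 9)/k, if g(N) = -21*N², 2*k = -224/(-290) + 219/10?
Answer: -21924/1315 ≈ -16.672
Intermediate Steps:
k = 1315/116 (k = (-224/(-290) + 219/10)/2 = (-224*(-1/290) + 219*(⅒))/2 = (112/145 + 219/10)/2 = (½)*(1315/58) = 1315/116 ≈ 11.336)
g(6 - 9)/k = (-21*(6 - 9)²)/(1315/116) = -21*(-3)²*(116/1315) = -21*9*(116/1315) = -189*116/1315 = -21924/1315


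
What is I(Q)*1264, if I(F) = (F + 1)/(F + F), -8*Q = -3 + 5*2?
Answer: -632/7 ≈ -90.286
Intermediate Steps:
Q = -7/8 (Q = -(-3 + 5*2)/8 = -(-3 + 10)/8 = -⅛*7 = -7/8 ≈ -0.87500)
I(F) = (1 + F)/(2*F) (I(F) = (1 + F)/((2*F)) = (1 + F)*(1/(2*F)) = (1 + F)/(2*F))
I(Q)*1264 = ((1 - 7/8)/(2*(-7/8)))*1264 = ((½)*(-8/7)*(⅛))*1264 = -1/14*1264 = -632/7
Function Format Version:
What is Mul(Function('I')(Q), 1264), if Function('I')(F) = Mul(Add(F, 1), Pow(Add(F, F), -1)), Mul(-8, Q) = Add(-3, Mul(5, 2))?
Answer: Rational(-632, 7) ≈ -90.286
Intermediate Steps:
Q = Rational(-7, 8) (Q = Mul(Rational(-1, 8), Add(-3, Mul(5, 2))) = Mul(Rational(-1, 8), Add(-3, 10)) = Mul(Rational(-1, 8), 7) = Rational(-7, 8) ≈ -0.87500)
Function('I')(F) = Mul(Rational(1, 2), Pow(F, -1), Add(1, F)) (Function('I')(F) = Mul(Add(1, F), Pow(Mul(2, F), -1)) = Mul(Add(1, F), Mul(Rational(1, 2), Pow(F, -1))) = Mul(Rational(1, 2), Pow(F, -1), Add(1, F)))
Mul(Function('I')(Q), 1264) = Mul(Mul(Rational(1, 2), Pow(Rational(-7, 8), -1), Add(1, Rational(-7, 8))), 1264) = Mul(Mul(Rational(1, 2), Rational(-8, 7), Rational(1, 8)), 1264) = Mul(Rational(-1, 14), 1264) = Rational(-632, 7)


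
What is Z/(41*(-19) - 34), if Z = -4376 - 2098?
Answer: 2158/271 ≈ 7.9631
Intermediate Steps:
Z = -6474
Z/(41*(-19) - 34) = -6474/(41*(-19) - 34) = -6474/(-779 - 34) = -6474/(-813) = -6474*(-1/813) = 2158/271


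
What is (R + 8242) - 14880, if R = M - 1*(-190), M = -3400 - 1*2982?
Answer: -12830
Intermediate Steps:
M = -6382 (M = -3400 - 2982 = -6382)
R = -6192 (R = -6382 - 1*(-190) = -6382 + 190 = -6192)
(R + 8242) - 14880 = (-6192 + 8242) - 14880 = 2050 - 14880 = -12830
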